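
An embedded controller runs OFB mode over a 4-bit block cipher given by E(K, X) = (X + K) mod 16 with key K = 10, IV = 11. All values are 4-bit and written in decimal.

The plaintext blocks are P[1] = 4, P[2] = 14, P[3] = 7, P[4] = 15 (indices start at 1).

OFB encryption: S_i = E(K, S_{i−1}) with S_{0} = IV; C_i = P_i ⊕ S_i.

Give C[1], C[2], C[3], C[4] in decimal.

C[1] = 1, C[2] = 1, C[3] = 14, C[4] = 12

C[1]: S = E(K, 11) = 5; 4 ⊕ 5 = 1.
C[2]: S = E(K, 5) = 15; 14 ⊕ 15 = 1.
C[3]: S = E(K, 15) = 9; 7 ⊕ 9 = 14.
C[4]: S = E(K, 9) = 3; 15 ⊕ 3 = 12.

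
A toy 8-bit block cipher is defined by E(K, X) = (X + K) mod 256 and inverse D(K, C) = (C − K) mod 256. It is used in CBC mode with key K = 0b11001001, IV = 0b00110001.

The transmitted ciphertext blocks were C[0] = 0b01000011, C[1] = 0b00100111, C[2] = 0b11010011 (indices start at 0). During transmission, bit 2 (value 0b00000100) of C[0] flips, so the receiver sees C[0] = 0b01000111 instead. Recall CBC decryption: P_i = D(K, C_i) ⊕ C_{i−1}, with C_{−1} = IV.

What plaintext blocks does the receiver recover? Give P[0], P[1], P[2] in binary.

P[0] = 0b01001111, P[1] = 0b00011001, P[2] = 0b00101101

Only C[0] changed, to 0b01000111. In CBC, a change in C_i garbles P_i and flips the same bit in P_{i+1}. Decrypting the received ciphertext:
P[0]: D(K, 0b01000111) = 0b01111110; 0b01111110 ⊕ 0b00110001 = 0b01001111.
P[1]: D(K, 0b00100111) = 0b01011110; 0b01011110 ⊕ 0b01000111 = 0b00011001.
P[2]: D(K, 0b11010011) = 0b00001010; 0b00001010 ⊕ 0b00100111 = 0b00101101.
Blocks that differ from the original plaintext: P[0], P[1].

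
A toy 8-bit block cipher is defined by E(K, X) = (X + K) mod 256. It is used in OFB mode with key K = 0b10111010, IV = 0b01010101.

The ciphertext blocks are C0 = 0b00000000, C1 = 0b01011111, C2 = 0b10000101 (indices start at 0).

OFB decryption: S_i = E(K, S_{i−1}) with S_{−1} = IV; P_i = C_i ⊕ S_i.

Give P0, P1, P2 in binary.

P0: S = E(K, 0b01010101) = 0b00001111; 0b00000000 ⊕ 0b00001111 = 0b00001111.
P1: S = E(K, 0b00001111) = 0b11001001; 0b01011111 ⊕ 0b11001001 = 0b10010110.
P2: S = E(K, 0b11001001) = 0b10000011; 0b10000101 ⊕ 0b10000011 = 0b00000110.

P0 = 0b00001111, P1 = 0b10010110, P2 = 0b00000110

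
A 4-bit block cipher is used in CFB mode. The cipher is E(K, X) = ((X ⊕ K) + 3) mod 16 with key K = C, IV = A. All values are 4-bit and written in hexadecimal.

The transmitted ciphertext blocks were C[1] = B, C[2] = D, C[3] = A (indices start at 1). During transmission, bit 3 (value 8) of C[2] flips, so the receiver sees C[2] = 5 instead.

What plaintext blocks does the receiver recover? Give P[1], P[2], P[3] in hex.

P[1] = 2, P[2] = F, P[3] = 6

CFB decryption: P_i = C_i ⊕ E(K, C_{i−1}), with C_{0} = IV.
Only C[2] changed, to 5. In CFB, a change in C_i flips the same bit in P_i and garbles P_{i+1}. Decrypting the received ciphertext:
P[1]: E(K, A) = 9; B ⊕ 9 = 2.
P[2]: E(K, B) = A; 5 ⊕ A = F.
P[3]: E(K, 5) = C; A ⊕ C = 6.
Blocks that differ from the original plaintext: P[2], P[3].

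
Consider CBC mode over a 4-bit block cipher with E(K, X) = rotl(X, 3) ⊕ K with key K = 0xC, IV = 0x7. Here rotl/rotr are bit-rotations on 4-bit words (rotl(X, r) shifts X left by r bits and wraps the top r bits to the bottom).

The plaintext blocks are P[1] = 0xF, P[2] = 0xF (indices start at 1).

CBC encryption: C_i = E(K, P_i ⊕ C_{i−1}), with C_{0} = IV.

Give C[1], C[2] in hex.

C[1] = 0x8, C[2] = 0x7

C[1]: P[1] ⊕ 0x7 = 0x8; E(K, 0x8) = 0x8.
C[2]: P[2] ⊕ 0x8 = 0x7; E(K, 0x7) = 0x7.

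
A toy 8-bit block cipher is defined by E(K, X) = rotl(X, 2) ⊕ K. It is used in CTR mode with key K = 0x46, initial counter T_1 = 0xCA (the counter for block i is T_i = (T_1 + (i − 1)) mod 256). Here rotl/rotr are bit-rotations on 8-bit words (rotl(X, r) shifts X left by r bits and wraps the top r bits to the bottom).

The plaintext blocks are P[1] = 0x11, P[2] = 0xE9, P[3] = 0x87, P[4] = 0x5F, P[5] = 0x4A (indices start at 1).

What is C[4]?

C[4] = 0x2E

CTR encryption: S_i = E(K, T_i) where T_i is the counter for block i; C_i = P_i ⊕ S_i.
C[1]: T = 0xCA, S = E(K, T) = 0x6D; 0x11 ⊕ 0x6D = 0x7C.
C[2]: T = 0xCB, S = E(K, T) = 0x69; 0xE9 ⊕ 0x69 = 0x80.
C[3]: T = 0xCC, S = E(K, T) = 0x75; 0x87 ⊕ 0x75 = 0xF2.
C[4]: T = 0xCD, S = E(K, T) = 0x71; 0x5F ⊕ 0x71 = 0x2E.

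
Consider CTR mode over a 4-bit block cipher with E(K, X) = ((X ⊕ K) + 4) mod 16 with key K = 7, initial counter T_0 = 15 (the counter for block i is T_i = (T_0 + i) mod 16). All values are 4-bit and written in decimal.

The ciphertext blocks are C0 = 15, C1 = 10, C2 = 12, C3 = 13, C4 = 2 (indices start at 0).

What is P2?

CTR decryption: S_i = E(K, T_i) where T_i is the counter for block i; P_i = C_i ⊕ S_i.
P2: T = 1, S = E(K, T) = 10; 12 ⊕ 10 = 6.

P2 = 6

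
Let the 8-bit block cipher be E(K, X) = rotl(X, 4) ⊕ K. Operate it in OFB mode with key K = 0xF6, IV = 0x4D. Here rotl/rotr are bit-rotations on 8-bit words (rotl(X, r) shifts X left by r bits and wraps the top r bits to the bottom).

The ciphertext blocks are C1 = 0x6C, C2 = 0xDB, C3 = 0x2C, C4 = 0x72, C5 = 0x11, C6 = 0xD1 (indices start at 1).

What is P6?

OFB decryption: S_i = E(K, S_{i−1}) with S_{0} = IV; P_i = C_i ⊕ S_i.
P1: S = E(K, 0x4D) = 0x22; 0x6C ⊕ 0x22 = 0x4E.
P2: S = E(K, 0x22) = 0xD4; 0xDB ⊕ 0xD4 = 0x0F.
P3: S = E(K, 0xD4) = 0xBB; 0x2C ⊕ 0xBB = 0x97.
P4: S = E(K, 0xBB) = 0x4D; 0x72 ⊕ 0x4D = 0x3F.
P5: S = E(K, 0x4D) = 0x22; 0x11 ⊕ 0x22 = 0x33.
P6: S = E(K, 0x22) = 0xD4; 0xD1 ⊕ 0xD4 = 0x05.

P6 = 0x05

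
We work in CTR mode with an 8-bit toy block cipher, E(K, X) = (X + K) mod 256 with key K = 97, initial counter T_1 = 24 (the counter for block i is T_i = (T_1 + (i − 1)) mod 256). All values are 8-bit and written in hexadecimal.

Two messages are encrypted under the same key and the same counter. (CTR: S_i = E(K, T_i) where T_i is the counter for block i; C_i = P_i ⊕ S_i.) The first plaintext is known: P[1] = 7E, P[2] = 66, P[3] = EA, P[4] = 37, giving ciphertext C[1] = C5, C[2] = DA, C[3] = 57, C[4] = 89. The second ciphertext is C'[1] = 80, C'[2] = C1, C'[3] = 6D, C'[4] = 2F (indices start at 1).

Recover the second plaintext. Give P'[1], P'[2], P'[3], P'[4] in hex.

In CTR with a reused counter, both messages share the same keystream S_i, so C_i ⊕ C'_i = P_i ⊕ P'_i and thus P'_i = P_i ⊕ C_i ⊕ C'_i.
P'[1]: 7E ⊕ C5 ⊕ 80 = 3B.
P'[2]: 66 ⊕ DA ⊕ C1 = 7D.
P'[3]: EA ⊕ 57 ⊕ 6D = D0.
P'[4]: 37 ⊕ 89 ⊕ 2F = 91.

P'[1] = 3B, P'[2] = 7D, P'[3] = D0, P'[4] = 91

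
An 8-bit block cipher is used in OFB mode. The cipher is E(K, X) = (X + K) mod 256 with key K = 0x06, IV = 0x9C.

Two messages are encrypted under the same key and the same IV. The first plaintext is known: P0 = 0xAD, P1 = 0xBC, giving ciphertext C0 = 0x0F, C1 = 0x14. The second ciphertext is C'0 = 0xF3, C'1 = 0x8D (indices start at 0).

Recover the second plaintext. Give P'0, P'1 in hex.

In OFB with a reused IV, both messages share the same keystream S_i, so C_i ⊕ C'_i = P_i ⊕ P'_i and thus P'_i = P_i ⊕ C_i ⊕ C'_i.
P'0: 0xAD ⊕ 0x0F ⊕ 0xF3 = 0x51.
P'1: 0xBC ⊕ 0x14 ⊕ 0x8D = 0x25.

P'0 = 0x51, P'1 = 0x25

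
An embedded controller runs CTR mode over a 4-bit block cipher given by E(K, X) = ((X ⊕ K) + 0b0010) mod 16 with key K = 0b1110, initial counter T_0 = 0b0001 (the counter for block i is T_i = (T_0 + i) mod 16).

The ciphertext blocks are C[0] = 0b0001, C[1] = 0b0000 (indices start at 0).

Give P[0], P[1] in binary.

CTR decryption: S_i = E(K, T_i) where T_i is the counter for block i; P_i = C_i ⊕ S_i.
P[0]: T = 0b0001, S = E(K, T) = 0b0001; 0b0001 ⊕ 0b0001 = 0b0000.
P[1]: T = 0b0010, S = E(K, T) = 0b1110; 0b0000 ⊕ 0b1110 = 0b1110.

P[0] = 0b0000, P[1] = 0b1110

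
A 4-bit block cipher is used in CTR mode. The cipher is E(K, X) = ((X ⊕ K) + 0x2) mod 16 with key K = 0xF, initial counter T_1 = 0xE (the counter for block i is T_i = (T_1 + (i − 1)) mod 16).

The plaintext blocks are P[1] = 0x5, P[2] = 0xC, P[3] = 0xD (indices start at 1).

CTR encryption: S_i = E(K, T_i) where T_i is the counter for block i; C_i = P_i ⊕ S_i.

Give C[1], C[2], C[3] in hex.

C[1]: T = 0xE, S = E(K, T) = 0x3; 0x5 ⊕ 0x3 = 0x6.
C[2]: T = 0xF, S = E(K, T) = 0x2; 0xC ⊕ 0x2 = 0xE.
C[3]: T = 0x0, S = E(K, T) = 0x1; 0xD ⊕ 0x1 = 0xC.

C[1] = 0x6, C[2] = 0xE, C[3] = 0xC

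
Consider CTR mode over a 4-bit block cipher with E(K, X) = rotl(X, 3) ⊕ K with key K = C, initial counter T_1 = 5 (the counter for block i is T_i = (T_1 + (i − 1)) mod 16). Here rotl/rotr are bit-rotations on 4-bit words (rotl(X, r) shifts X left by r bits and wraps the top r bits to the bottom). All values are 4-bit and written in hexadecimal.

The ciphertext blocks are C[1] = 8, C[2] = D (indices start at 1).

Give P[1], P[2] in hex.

CTR decryption: S_i = E(K, T_i) where T_i is the counter for block i; P_i = C_i ⊕ S_i.
P[1]: T = 5, S = E(K, T) = 6; 8 ⊕ 6 = E.
P[2]: T = 6, S = E(K, T) = F; D ⊕ F = 2.

P[1] = E, P[2] = 2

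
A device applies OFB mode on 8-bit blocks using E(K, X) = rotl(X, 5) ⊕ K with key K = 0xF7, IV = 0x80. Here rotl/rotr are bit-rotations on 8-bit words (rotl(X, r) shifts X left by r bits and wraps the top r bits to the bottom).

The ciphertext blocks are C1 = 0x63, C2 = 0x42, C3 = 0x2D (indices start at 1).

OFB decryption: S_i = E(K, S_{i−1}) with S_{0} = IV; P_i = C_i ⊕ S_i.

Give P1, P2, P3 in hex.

P1: S = E(K, 0x80) = 0xE7; 0x63 ⊕ 0xE7 = 0x84.
P2: S = E(K, 0xE7) = 0x0B; 0x42 ⊕ 0x0B = 0x49.
P3: S = E(K, 0x0B) = 0x96; 0x2D ⊕ 0x96 = 0xBB.

P1 = 0x84, P2 = 0x49, P3 = 0xBB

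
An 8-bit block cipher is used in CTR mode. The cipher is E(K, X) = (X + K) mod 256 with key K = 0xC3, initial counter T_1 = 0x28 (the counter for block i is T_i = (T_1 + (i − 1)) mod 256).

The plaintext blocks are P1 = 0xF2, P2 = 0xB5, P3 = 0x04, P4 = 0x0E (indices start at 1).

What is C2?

C2 = 0x59

CTR encryption: S_i = E(K, T_i) where T_i is the counter for block i; C_i = P_i ⊕ S_i.
C1: T = 0x28, S = E(K, T) = 0xEB; 0xF2 ⊕ 0xEB = 0x19.
C2: T = 0x29, S = E(K, T) = 0xEC; 0xB5 ⊕ 0xEC = 0x59.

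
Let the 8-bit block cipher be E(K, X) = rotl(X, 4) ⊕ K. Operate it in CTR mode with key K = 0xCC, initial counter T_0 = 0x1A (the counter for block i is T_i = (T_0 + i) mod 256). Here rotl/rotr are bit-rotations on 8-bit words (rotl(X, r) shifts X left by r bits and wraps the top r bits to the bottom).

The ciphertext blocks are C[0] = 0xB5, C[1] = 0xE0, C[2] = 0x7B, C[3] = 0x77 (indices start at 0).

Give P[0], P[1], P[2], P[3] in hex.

P[0] = 0xD8, P[1] = 0x9D, P[2] = 0x76, P[3] = 0x6A

CTR decryption: S_i = E(K, T_i) where T_i is the counter for block i; P_i = C_i ⊕ S_i.
P[0]: T = 0x1A, S = E(K, T) = 0x6D; 0xB5 ⊕ 0x6D = 0xD8.
P[1]: T = 0x1B, S = E(K, T) = 0x7D; 0xE0 ⊕ 0x7D = 0x9D.
P[2]: T = 0x1C, S = E(K, T) = 0x0D; 0x7B ⊕ 0x0D = 0x76.
P[3]: T = 0x1D, S = E(K, T) = 0x1D; 0x77 ⊕ 0x1D = 0x6A.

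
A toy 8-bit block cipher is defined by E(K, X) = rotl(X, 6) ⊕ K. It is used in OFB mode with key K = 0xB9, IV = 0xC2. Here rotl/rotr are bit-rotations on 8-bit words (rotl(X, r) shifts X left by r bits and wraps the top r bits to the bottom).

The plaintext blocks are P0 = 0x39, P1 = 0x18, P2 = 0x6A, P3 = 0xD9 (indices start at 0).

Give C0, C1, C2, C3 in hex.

OFB encryption: S_i = E(K, S_{i−1}) with S_{−1} = IV; C_i = P_i ⊕ S_i.
C0: S = E(K, 0xC2) = 0x09; 0x39 ⊕ 0x09 = 0x30.
C1: S = E(K, 0x09) = 0xFB; 0x18 ⊕ 0xFB = 0xE3.
C2: S = E(K, 0xFB) = 0x47; 0x6A ⊕ 0x47 = 0x2D.
C3: S = E(K, 0x47) = 0x68; 0xD9 ⊕ 0x68 = 0xB1.

C0 = 0x30, C1 = 0xE3, C2 = 0x2D, C3 = 0xB1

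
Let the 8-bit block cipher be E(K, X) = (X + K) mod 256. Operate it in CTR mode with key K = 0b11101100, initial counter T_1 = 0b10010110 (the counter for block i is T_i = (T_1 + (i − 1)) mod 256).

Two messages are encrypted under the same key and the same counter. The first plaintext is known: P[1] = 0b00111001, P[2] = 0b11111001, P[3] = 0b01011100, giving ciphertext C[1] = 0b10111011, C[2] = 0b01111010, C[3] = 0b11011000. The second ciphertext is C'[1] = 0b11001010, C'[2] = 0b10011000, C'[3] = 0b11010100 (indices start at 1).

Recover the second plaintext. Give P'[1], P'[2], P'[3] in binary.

P'[1] = 0b01001000, P'[2] = 0b00011011, P'[3] = 0b01010000

In CTR with a reused counter, both messages share the same keystream S_i, so C_i ⊕ C'_i = P_i ⊕ P'_i and thus P'_i = P_i ⊕ C_i ⊕ C'_i.
P'[1]: 0b00111001 ⊕ 0b10111011 ⊕ 0b11001010 = 0b01001000.
P'[2]: 0b11111001 ⊕ 0b01111010 ⊕ 0b10011000 = 0b00011011.
P'[3]: 0b01011100 ⊕ 0b11011000 ⊕ 0b11010100 = 0b01010000.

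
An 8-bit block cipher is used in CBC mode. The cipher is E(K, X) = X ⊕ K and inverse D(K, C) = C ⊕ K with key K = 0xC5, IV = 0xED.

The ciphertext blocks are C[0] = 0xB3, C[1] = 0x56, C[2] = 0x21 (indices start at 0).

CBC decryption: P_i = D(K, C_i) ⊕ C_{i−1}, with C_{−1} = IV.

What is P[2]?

P[2] = 0xB2

P[2]: D(K, 0x21) = 0xE4; 0xE4 ⊕ 0x56 = 0xB2.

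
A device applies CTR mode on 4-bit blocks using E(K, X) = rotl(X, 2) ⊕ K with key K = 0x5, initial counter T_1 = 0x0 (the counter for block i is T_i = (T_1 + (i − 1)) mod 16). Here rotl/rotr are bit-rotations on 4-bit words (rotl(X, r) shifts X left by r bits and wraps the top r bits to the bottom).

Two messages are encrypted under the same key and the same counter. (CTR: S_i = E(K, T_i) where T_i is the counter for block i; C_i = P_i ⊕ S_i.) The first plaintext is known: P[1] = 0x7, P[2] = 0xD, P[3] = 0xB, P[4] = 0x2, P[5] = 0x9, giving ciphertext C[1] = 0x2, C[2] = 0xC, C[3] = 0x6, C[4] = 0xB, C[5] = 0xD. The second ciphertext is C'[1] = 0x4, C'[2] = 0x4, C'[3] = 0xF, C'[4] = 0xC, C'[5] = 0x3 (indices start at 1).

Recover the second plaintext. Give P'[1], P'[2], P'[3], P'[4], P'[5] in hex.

In CTR with a reused counter, both messages share the same keystream S_i, so C_i ⊕ C'_i = P_i ⊕ P'_i and thus P'_i = P_i ⊕ C_i ⊕ C'_i.
P'[1]: 0x7 ⊕ 0x2 ⊕ 0x4 = 0x1.
P'[2]: 0xD ⊕ 0xC ⊕ 0x4 = 0x5.
P'[3]: 0xB ⊕ 0x6 ⊕ 0xF = 0x2.
P'[4]: 0x2 ⊕ 0xB ⊕ 0xC = 0x5.
P'[5]: 0x9 ⊕ 0xD ⊕ 0x3 = 0x7.

P'[1] = 0x1, P'[2] = 0x5, P'[3] = 0x2, P'[4] = 0x5, P'[5] = 0x7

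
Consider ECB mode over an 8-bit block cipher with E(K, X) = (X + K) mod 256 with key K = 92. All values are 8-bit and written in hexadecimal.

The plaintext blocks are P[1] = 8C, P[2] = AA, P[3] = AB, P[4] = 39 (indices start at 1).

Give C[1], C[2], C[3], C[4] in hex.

C[1] = 1E, C[2] = 3C, C[3] = 3D, C[4] = CB

ECB encryption: C_i = E(K, P_i).
C[1]: E(K, 8C) = 1E.
C[2]: E(K, AA) = 3C.
C[3]: E(K, AB) = 3D.
C[4]: E(K, 39) = CB.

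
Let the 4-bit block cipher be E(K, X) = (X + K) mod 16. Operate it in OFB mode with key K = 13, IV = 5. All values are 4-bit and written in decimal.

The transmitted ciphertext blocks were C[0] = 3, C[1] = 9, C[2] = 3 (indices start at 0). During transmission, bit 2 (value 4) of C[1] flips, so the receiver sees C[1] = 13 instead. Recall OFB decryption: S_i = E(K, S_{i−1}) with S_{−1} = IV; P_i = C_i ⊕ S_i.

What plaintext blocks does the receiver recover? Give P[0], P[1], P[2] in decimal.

P[0] = 1, P[1] = 2, P[2] = 15

Only C[1] changed, to 13. In OFB, a change in C_i flips the same bit in P_i only; the keystream is unaffected. Decrypting the received ciphertext:
P[0]: S = E(K, 5) = 2; 3 ⊕ 2 = 1.
P[1]: S = E(K, 2) = 15; 13 ⊕ 15 = 2.
P[2]: S = E(K, 15) = 12; 3 ⊕ 12 = 15.
Blocks that differ from the original plaintext: P[1].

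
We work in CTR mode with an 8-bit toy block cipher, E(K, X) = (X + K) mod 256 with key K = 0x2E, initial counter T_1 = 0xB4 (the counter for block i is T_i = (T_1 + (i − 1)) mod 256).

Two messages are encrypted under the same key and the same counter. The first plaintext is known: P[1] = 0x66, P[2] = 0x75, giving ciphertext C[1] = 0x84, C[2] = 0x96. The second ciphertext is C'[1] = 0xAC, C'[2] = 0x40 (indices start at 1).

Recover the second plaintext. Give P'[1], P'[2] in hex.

In CTR with a reused counter, both messages share the same keystream S_i, so C_i ⊕ C'_i = P_i ⊕ P'_i and thus P'_i = P_i ⊕ C_i ⊕ C'_i.
P'[1]: 0x66 ⊕ 0x84 ⊕ 0xAC = 0x4E.
P'[2]: 0x75 ⊕ 0x96 ⊕ 0x40 = 0xA3.

P'[1] = 0x4E, P'[2] = 0xA3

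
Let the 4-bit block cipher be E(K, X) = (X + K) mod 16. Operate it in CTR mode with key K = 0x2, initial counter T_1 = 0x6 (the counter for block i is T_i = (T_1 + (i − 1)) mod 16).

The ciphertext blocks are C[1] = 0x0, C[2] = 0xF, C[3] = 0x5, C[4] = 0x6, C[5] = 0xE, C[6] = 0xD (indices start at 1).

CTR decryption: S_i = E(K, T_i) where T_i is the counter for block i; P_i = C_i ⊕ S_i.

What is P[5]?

P[5]: T = 0xA, S = E(K, T) = 0xC; 0xE ⊕ 0xC = 0x2.

P[5] = 0x2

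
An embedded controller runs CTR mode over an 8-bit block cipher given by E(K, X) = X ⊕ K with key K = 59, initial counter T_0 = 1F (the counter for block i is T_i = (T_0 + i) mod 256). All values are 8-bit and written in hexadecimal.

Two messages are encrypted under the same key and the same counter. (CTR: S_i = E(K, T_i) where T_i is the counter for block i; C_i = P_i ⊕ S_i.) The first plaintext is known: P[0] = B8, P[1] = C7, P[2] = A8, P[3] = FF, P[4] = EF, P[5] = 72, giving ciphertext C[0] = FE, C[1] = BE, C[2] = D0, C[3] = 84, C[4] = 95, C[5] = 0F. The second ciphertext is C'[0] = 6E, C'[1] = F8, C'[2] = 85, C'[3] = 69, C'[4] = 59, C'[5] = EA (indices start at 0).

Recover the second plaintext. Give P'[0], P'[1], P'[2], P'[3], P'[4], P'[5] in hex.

In CTR with a reused counter, both messages share the same keystream S_i, so C_i ⊕ C'_i = P_i ⊕ P'_i and thus P'_i = P_i ⊕ C_i ⊕ C'_i.
P'[0]: B8 ⊕ FE ⊕ 6E = 28.
P'[1]: C7 ⊕ BE ⊕ F8 = 81.
P'[2]: A8 ⊕ D0 ⊕ 85 = FD.
P'[3]: FF ⊕ 84 ⊕ 69 = 12.
P'[4]: EF ⊕ 95 ⊕ 59 = 23.
P'[5]: 72 ⊕ 0F ⊕ EA = 97.

P'[0] = 28, P'[1] = 81, P'[2] = FD, P'[3] = 12, P'[4] = 23, P'[5] = 97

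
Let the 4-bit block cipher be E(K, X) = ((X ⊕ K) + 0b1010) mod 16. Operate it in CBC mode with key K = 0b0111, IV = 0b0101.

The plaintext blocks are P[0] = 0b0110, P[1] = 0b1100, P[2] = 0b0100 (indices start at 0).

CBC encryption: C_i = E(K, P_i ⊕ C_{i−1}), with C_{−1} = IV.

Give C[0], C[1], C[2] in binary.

C[0]: P[0] ⊕ 0b0101 = 0b0011; E(K, 0b0011) = 0b1110.
C[1]: P[1] ⊕ 0b1110 = 0b0010; E(K, 0b0010) = 0b1111.
C[2]: P[2] ⊕ 0b1111 = 0b1011; E(K, 0b1011) = 0b0110.

C[0] = 0b1110, C[1] = 0b1111, C[2] = 0b0110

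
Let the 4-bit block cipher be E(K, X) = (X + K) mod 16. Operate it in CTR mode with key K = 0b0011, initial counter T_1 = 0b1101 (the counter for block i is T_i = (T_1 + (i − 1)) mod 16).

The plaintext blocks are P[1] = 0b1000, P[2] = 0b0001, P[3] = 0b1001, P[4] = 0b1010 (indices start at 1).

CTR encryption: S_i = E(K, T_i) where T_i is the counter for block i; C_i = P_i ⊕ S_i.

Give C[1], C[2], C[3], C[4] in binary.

C[1] = 0b1000, C[2] = 0b0000, C[3] = 0b1011, C[4] = 0b1001

C[1]: T = 0b1101, S = E(K, T) = 0b0000; 0b1000 ⊕ 0b0000 = 0b1000.
C[2]: T = 0b1110, S = E(K, T) = 0b0001; 0b0001 ⊕ 0b0001 = 0b0000.
C[3]: T = 0b1111, S = E(K, T) = 0b0010; 0b1001 ⊕ 0b0010 = 0b1011.
C[4]: T = 0b0000, S = E(K, T) = 0b0011; 0b1010 ⊕ 0b0011 = 0b1001.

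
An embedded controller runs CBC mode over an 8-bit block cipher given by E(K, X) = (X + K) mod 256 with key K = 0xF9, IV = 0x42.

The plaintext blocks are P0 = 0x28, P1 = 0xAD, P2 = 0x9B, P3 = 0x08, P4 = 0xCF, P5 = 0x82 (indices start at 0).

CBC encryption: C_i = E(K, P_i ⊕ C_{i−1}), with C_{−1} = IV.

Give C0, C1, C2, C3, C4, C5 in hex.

C0: P0 ⊕ 0x42 = 0x6A; E(K, 0x6A) = 0x63.
C1: P1 ⊕ 0x63 = 0xCE; E(K, 0xCE) = 0xC7.
C2: P2 ⊕ 0xC7 = 0x5C; E(K, 0x5C) = 0x55.
C3: P3 ⊕ 0x55 = 0x5D; E(K, 0x5D) = 0x56.
C4: P4 ⊕ 0x56 = 0x99; E(K, 0x99) = 0x92.
C5: P5 ⊕ 0x92 = 0x10; E(K, 0x10) = 0x09.

C0 = 0x63, C1 = 0xC7, C2 = 0x55, C3 = 0x56, C4 = 0x92, C5 = 0x09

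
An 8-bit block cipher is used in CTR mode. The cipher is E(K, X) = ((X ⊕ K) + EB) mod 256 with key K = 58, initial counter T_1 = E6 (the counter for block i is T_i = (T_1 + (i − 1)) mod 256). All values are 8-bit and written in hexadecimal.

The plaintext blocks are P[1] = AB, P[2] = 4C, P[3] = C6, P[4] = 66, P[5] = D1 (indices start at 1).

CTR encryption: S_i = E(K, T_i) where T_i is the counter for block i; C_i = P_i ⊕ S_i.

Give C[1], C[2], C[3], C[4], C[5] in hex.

C[1] = 02, C[2] = E6, C[3] = 5D, C[4] = FA, C[5] = 4C

C[1]: T = E6, S = E(K, T) = A9; AB ⊕ A9 = 02.
C[2]: T = E7, S = E(K, T) = AA; 4C ⊕ AA = E6.
C[3]: T = E8, S = E(K, T) = 9B; C6 ⊕ 9B = 5D.
C[4]: T = E9, S = E(K, T) = 9C; 66 ⊕ 9C = FA.
C[5]: T = EA, S = E(K, T) = 9D; D1 ⊕ 9D = 4C.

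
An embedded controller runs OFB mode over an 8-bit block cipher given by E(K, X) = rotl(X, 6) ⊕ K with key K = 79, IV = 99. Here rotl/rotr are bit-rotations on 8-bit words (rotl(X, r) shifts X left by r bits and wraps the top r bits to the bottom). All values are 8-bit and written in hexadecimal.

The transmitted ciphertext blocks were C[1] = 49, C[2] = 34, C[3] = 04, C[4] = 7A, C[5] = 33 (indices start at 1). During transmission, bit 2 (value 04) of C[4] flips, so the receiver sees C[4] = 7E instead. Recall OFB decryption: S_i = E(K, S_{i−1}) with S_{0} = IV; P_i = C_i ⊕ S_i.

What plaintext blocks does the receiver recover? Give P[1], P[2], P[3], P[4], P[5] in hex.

Only C[4] changed, to 7E. In OFB, a change in C_i flips the same bit in P_i only; the keystream is unaffected. Decrypting the received ciphertext:
P[1]: S = E(K, 99) = 1F; 49 ⊕ 1F = 56.
P[2]: S = E(K, 1F) = BE; 34 ⊕ BE = 8A.
P[3]: S = E(K, BE) = D6; 04 ⊕ D6 = D2.
P[4]: S = E(K, D6) = CC; 7E ⊕ CC = B2.
P[5]: S = E(K, CC) = 4A; 33 ⊕ 4A = 79.
Blocks that differ from the original plaintext: P[4].

P[1] = 56, P[2] = 8A, P[3] = D2, P[4] = B2, P[5] = 79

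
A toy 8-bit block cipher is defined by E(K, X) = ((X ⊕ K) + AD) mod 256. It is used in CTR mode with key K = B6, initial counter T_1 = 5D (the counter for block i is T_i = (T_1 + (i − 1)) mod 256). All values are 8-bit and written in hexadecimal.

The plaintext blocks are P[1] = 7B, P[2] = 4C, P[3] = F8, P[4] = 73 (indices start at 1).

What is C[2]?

CTR encryption: S_i = E(K, T_i) where T_i is the counter for block i; C_i = P_i ⊕ S_i.
C[1]: T = 5D, S = E(K, T) = 98; 7B ⊕ 98 = E3.
C[2]: T = 5E, S = E(K, T) = 95; 4C ⊕ 95 = D9.

C[2] = D9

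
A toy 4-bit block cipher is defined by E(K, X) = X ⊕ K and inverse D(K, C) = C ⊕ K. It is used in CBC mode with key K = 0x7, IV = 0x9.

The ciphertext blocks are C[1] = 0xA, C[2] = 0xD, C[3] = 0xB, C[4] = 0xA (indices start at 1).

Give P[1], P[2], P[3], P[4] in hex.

P[1] = 0x4, P[2] = 0x0, P[3] = 0x1, P[4] = 0x6

CBC decryption: P_i = D(K, C_i) ⊕ C_{i−1}, with C_{0} = IV.
P[1]: D(K, 0xA) = 0xD; 0xD ⊕ 0x9 = 0x4.
P[2]: D(K, 0xD) = 0xA; 0xA ⊕ 0xA = 0x0.
P[3]: D(K, 0xB) = 0xC; 0xC ⊕ 0xD = 0x1.
P[4]: D(K, 0xA) = 0xD; 0xD ⊕ 0xB = 0x6.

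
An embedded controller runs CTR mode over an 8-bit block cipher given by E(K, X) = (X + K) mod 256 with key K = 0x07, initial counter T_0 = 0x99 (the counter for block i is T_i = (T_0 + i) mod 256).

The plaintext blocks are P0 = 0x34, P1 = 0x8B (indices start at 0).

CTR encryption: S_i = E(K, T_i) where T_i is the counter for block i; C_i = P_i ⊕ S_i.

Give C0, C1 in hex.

C0: T = 0x99, S = E(K, T) = 0xA0; 0x34 ⊕ 0xA0 = 0x94.
C1: T = 0x9A, S = E(K, T) = 0xA1; 0x8B ⊕ 0xA1 = 0x2A.

C0 = 0x94, C1 = 0x2A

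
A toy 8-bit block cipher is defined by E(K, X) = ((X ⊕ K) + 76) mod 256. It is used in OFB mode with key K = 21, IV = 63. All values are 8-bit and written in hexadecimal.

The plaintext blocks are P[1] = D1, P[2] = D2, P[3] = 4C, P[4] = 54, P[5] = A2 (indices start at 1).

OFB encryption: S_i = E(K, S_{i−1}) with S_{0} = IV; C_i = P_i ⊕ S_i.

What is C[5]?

C[1]: S = E(K, 63) = B8; D1 ⊕ B8 = 69.
C[2]: S = E(K, B8) = 0F; D2 ⊕ 0F = DD.
C[3]: S = E(K, 0F) = A4; 4C ⊕ A4 = E8.
C[4]: S = E(K, A4) = FB; 54 ⊕ FB = AF.
C[5]: S = E(K, FB) = 50; A2 ⊕ 50 = F2.

C[5] = F2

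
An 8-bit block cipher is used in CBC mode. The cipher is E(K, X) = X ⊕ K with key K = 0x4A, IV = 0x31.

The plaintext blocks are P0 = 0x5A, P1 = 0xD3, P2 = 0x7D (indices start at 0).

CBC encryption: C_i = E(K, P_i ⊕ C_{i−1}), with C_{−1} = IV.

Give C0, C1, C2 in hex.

C0: P0 ⊕ 0x31 = 0x6B; E(K, 0x6B) = 0x21.
C1: P1 ⊕ 0x21 = 0xF2; E(K, 0xF2) = 0xB8.
C2: P2 ⊕ 0xB8 = 0xC5; E(K, 0xC5) = 0x8F.

C0 = 0x21, C1 = 0xB8, C2 = 0x8F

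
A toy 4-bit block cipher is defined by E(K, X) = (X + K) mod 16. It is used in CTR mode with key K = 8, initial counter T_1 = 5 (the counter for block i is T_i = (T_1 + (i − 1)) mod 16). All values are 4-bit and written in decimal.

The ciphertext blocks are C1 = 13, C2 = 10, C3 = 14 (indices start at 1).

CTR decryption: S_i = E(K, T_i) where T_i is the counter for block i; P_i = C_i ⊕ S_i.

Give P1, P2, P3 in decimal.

P1 = 0, P2 = 4, P3 = 1

P1: T = 5, S = E(K, T) = 13; 13 ⊕ 13 = 0.
P2: T = 6, S = E(K, T) = 14; 10 ⊕ 14 = 4.
P3: T = 7, S = E(K, T) = 15; 14 ⊕ 15 = 1.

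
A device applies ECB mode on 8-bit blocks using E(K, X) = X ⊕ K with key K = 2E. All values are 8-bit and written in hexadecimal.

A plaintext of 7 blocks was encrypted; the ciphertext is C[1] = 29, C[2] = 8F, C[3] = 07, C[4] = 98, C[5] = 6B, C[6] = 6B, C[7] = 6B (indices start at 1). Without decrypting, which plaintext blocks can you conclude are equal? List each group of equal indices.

ECB encrypts each block independently with the same key, so equal ciphertext blocks imply equal plaintext blocks.
C[5] = C[6] = C[7] = 6B, so P[5] = P[6] = P[7].

P[5] = P[6] = P[7]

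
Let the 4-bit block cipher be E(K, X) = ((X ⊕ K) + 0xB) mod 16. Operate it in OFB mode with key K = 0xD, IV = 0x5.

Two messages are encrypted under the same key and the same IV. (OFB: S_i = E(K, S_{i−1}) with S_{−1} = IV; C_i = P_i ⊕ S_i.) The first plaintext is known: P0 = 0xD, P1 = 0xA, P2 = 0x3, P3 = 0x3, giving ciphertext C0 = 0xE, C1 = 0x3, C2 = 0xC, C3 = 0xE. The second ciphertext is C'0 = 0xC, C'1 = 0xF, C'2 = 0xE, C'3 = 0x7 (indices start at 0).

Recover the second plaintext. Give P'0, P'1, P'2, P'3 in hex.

P'0 = 0xF, P'1 = 0x6, P'2 = 0x1, P'3 = 0xA

In OFB with a reused IV, both messages share the same keystream S_i, so C_i ⊕ C'_i = P_i ⊕ P'_i and thus P'_i = P_i ⊕ C_i ⊕ C'_i.
P'0: 0xD ⊕ 0xE ⊕ 0xC = 0xF.
P'1: 0xA ⊕ 0x3 ⊕ 0xF = 0x6.
P'2: 0x3 ⊕ 0xC ⊕ 0xE = 0x1.
P'3: 0x3 ⊕ 0xE ⊕ 0x7 = 0xA.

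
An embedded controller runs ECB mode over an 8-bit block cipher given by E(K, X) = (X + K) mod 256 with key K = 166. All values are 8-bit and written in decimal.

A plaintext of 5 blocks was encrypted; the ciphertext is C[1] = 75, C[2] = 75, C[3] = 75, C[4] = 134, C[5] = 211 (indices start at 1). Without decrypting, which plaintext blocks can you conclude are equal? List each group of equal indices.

ECB encrypts each block independently with the same key, so equal ciphertext blocks imply equal plaintext blocks.
C[1] = C[2] = C[3] = 75, so P[1] = P[2] = P[3].

P[1] = P[2] = P[3]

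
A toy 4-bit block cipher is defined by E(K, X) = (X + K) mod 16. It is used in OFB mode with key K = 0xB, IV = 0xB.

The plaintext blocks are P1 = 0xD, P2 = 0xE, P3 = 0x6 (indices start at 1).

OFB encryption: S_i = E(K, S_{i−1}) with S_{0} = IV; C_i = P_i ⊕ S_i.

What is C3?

C3 = 0xA

C1: S = E(K, 0xB) = 0x6; 0xD ⊕ 0x6 = 0xB.
C2: S = E(K, 0x6) = 0x1; 0xE ⊕ 0x1 = 0xF.
C3: S = E(K, 0x1) = 0xC; 0x6 ⊕ 0xC = 0xA.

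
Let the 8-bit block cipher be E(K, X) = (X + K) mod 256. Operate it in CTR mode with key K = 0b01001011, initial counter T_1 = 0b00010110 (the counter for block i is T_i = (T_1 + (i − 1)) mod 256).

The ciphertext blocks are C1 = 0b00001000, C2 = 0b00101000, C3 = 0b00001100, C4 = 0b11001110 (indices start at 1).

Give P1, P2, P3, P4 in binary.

CTR decryption: S_i = E(K, T_i) where T_i is the counter for block i; P_i = C_i ⊕ S_i.
P1: T = 0b00010110, S = E(K, T) = 0b01100001; 0b00001000 ⊕ 0b01100001 = 0b01101001.
P2: T = 0b00010111, S = E(K, T) = 0b01100010; 0b00101000 ⊕ 0b01100010 = 0b01001010.
P3: T = 0b00011000, S = E(K, T) = 0b01100011; 0b00001100 ⊕ 0b01100011 = 0b01101111.
P4: T = 0b00011001, S = E(K, T) = 0b01100100; 0b11001110 ⊕ 0b01100100 = 0b10101010.

P1 = 0b01101001, P2 = 0b01001010, P3 = 0b01101111, P4 = 0b10101010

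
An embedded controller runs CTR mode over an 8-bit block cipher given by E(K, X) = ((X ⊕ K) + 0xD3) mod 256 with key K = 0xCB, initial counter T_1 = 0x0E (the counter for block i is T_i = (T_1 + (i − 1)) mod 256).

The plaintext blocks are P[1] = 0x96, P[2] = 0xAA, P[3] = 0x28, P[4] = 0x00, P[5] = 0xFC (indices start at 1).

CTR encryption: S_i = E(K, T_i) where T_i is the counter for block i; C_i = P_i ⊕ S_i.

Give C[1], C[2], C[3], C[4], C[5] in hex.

C[1]: T = 0x0E, S = E(K, T) = 0x98; 0x96 ⊕ 0x98 = 0x0E.
C[2]: T = 0x0F, S = E(K, T) = 0x97; 0xAA ⊕ 0x97 = 0x3D.
C[3]: T = 0x10, S = E(K, T) = 0xAE; 0x28 ⊕ 0xAE = 0x86.
C[4]: T = 0x11, S = E(K, T) = 0xAD; 0x00 ⊕ 0xAD = 0xAD.
C[5]: T = 0x12, S = E(K, T) = 0xAC; 0xFC ⊕ 0xAC = 0x50.

C[1] = 0x0E, C[2] = 0x3D, C[3] = 0x86, C[4] = 0xAD, C[5] = 0x50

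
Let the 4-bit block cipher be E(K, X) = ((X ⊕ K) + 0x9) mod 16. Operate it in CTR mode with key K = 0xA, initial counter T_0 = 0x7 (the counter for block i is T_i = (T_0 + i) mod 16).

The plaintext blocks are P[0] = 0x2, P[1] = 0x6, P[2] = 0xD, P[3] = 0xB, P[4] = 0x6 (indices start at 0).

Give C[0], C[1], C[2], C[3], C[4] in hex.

C[0] = 0x4, C[1] = 0xD, C[2] = 0x1, C[3] = 0x2, C[4] = 0xC

CTR encryption: S_i = E(K, T_i) where T_i is the counter for block i; C_i = P_i ⊕ S_i.
C[0]: T = 0x7, S = E(K, T) = 0x6; 0x2 ⊕ 0x6 = 0x4.
C[1]: T = 0x8, S = E(K, T) = 0xB; 0x6 ⊕ 0xB = 0xD.
C[2]: T = 0x9, S = E(K, T) = 0xC; 0xD ⊕ 0xC = 0x1.
C[3]: T = 0xA, S = E(K, T) = 0x9; 0xB ⊕ 0x9 = 0x2.
C[4]: T = 0xB, S = E(K, T) = 0xA; 0x6 ⊕ 0xA = 0xC.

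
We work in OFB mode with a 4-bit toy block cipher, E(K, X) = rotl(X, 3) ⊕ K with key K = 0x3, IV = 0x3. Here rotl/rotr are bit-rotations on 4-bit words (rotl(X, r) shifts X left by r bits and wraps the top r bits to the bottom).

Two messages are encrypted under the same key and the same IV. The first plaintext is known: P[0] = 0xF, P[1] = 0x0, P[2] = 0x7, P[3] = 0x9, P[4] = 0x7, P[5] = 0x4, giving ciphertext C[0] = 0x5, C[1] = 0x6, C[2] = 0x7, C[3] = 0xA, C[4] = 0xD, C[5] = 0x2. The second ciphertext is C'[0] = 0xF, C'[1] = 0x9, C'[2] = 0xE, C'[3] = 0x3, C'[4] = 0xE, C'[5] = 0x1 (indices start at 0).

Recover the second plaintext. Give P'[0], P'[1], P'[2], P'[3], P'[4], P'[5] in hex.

P'[0] = 0x5, P'[1] = 0xF, P'[2] = 0xE, P'[3] = 0x0, P'[4] = 0x4, P'[5] = 0x7

In OFB with a reused IV, both messages share the same keystream S_i, so C_i ⊕ C'_i = P_i ⊕ P'_i and thus P'_i = P_i ⊕ C_i ⊕ C'_i.
P'[0]: 0xF ⊕ 0x5 ⊕ 0xF = 0x5.
P'[1]: 0x0 ⊕ 0x6 ⊕ 0x9 = 0xF.
P'[2]: 0x7 ⊕ 0x7 ⊕ 0xE = 0xE.
P'[3]: 0x9 ⊕ 0xA ⊕ 0x3 = 0x0.
P'[4]: 0x7 ⊕ 0xD ⊕ 0xE = 0x4.
P'[5]: 0x4 ⊕ 0x2 ⊕ 0x1 = 0x7.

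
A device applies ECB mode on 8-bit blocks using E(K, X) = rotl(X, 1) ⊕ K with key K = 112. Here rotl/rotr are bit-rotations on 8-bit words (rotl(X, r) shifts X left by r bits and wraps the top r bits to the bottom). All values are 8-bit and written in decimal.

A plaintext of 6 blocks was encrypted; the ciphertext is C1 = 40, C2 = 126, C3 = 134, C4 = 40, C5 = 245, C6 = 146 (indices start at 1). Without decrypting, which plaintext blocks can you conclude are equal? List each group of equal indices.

P1 = P4

ECB encrypts each block independently with the same key, so equal ciphertext blocks imply equal plaintext blocks.
C1 = C4 = 40, so P1 = P4.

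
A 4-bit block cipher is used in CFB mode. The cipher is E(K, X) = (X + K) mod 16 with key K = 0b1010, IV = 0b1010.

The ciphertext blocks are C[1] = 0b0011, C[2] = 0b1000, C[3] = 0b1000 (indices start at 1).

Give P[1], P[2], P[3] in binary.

CFB decryption: P_i = C_i ⊕ E(K, C_{i−1}), with C_{0} = IV.
P[1]: E(K, 0b1010) = 0b0100; 0b0011 ⊕ 0b0100 = 0b0111.
P[2]: E(K, 0b0011) = 0b1101; 0b1000 ⊕ 0b1101 = 0b0101.
P[3]: E(K, 0b1000) = 0b0010; 0b1000 ⊕ 0b0010 = 0b1010.

P[1] = 0b0111, P[2] = 0b0101, P[3] = 0b1010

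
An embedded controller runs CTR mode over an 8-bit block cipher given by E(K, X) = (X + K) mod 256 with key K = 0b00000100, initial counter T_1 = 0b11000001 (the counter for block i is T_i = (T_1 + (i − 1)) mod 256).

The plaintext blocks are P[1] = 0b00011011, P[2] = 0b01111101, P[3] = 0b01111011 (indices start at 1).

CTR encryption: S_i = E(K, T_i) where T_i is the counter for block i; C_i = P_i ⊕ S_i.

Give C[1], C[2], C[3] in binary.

C[1] = 0b11011110, C[2] = 0b10111011, C[3] = 0b10111100

C[1]: T = 0b11000001, S = E(K, T) = 0b11000101; 0b00011011 ⊕ 0b11000101 = 0b11011110.
C[2]: T = 0b11000010, S = E(K, T) = 0b11000110; 0b01111101 ⊕ 0b11000110 = 0b10111011.
C[3]: T = 0b11000011, S = E(K, T) = 0b11000111; 0b01111011 ⊕ 0b11000111 = 0b10111100.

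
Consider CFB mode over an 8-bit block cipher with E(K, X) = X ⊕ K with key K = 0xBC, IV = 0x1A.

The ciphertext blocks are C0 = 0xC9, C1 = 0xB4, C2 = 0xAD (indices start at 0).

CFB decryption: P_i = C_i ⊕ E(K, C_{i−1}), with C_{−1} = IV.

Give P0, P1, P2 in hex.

P0 = 0x6F, P1 = 0xC1, P2 = 0xA5

P0: E(K, 0x1A) = 0xA6; 0xC9 ⊕ 0xA6 = 0x6F.
P1: E(K, 0xC9) = 0x75; 0xB4 ⊕ 0x75 = 0xC1.
P2: E(K, 0xB4) = 0x08; 0xAD ⊕ 0x08 = 0xA5.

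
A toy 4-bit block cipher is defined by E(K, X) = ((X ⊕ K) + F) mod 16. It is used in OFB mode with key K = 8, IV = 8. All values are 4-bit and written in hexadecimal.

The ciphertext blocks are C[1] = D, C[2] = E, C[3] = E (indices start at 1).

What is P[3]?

OFB decryption: S_i = E(K, S_{i−1}) with S_{0} = IV; P_i = C_i ⊕ S_i.
P[1]: S = E(K, 8) = F; D ⊕ F = 2.
P[2]: S = E(K, F) = 6; E ⊕ 6 = 8.
P[3]: S = E(K, 6) = D; E ⊕ D = 3.

P[3] = 3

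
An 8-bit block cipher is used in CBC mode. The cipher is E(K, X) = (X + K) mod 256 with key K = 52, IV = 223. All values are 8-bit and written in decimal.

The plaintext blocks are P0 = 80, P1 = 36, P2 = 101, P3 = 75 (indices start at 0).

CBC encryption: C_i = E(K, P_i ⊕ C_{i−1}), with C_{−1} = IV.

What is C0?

C0: P0 ⊕ 223 = 143; E(K, 143) = 195.

C0 = 195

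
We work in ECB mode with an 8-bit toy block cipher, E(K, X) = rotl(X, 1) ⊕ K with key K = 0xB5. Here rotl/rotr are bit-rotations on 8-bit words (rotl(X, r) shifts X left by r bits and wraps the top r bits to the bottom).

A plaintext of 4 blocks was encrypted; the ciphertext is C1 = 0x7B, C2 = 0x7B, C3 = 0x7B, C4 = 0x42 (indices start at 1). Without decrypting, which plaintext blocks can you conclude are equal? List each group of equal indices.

P1 = P2 = P3

ECB encrypts each block independently with the same key, so equal ciphertext blocks imply equal plaintext blocks.
C1 = C2 = C3 = 0x7B, so P1 = P2 = P3.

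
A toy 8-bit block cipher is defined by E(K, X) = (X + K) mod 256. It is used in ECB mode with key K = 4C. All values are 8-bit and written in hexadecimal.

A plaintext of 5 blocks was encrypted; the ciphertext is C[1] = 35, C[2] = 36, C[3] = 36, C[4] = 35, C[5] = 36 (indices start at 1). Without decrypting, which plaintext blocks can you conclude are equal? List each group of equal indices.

ECB encrypts each block independently with the same key, so equal ciphertext blocks imply equal plaintext blocks.
C[1] = C[4] = 35, so P[1] = P[4].
C[2] = C[3] = C[5] = 36, so P[2] = P[3] = P[5].

P[1] = P[4]; P[2] = P[3] = P[5]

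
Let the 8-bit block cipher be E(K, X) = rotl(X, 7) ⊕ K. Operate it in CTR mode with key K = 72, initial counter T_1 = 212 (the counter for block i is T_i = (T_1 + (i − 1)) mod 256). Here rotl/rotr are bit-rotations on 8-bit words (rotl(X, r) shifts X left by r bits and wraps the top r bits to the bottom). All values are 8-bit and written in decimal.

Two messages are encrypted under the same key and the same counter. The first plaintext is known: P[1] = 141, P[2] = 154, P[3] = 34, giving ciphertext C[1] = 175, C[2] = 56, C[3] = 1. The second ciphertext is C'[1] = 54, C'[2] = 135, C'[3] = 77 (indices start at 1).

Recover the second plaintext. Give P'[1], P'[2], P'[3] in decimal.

P'[1] = 20, P'[2] = 37, P'[3] = 110

In CTR with a reused counter, both messages share the same keystream S_i, so C_i ⊕ C'_i = P_i ⊕ P'_i and thus P'_i = P_i ⊕ C_i ⊕ C'_i.
P'[1]: 141 ⊕ 175 ⊕ 54 = 20.
P'[2]: 154 ⊕ 56 ⊕ 135 = 37.
P'[3]: 34 ⊕ 1 ⊕ 77 = 110.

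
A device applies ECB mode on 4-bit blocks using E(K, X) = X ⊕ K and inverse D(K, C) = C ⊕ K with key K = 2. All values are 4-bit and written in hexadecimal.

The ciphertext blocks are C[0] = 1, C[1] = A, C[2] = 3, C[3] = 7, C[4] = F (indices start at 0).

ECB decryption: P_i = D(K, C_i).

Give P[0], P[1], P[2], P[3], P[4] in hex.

P[0] = 3, P[1] = 8, P[2] = 1, P[3] = 5, P[4] = D

P[0]: D(K, 1) = 3.
P[1]: D(K, A) = 8.
P[2]: D(K, 3) = 1.
P[3]: D(K, 7) = 5.
P[4]: D(K, F) = D.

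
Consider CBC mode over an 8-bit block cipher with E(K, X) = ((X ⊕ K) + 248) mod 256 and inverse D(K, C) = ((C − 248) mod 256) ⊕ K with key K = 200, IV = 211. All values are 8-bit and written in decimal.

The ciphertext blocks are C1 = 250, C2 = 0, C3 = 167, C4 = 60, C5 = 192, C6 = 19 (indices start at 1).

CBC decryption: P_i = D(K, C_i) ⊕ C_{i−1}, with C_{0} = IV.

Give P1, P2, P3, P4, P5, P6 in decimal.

P1: D(K, 250) = 202; 202 ⊕ 211 = 25.
P2: D(K, 0) = 192; 192 ⊕ 250 = 58.
P3: D(K, 167) = 103; 103 ⊕ 0 = 103.
P4: D(K, 60) = 140; 140 ⊕ 167 = 43.
P5: D(K, 192) = 0; 0 ⊕ 60 = 60.
P6: D(K, 19) = 211; 211 ⊕ 192 = 19.

P1 = 25, P2 = 58, P3 = 103, P4 = 43, P5 = 60, P6 = 19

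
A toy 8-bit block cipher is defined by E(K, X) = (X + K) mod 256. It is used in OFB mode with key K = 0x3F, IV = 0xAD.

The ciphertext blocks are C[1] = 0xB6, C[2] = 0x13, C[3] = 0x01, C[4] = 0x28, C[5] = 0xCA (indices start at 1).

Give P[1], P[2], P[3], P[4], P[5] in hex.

P[1] = 0x5A, P[2] = 0x38, P[3] = 0x6B, P[4] = 0x81, P[5] = 0x22

OFB decryption: S_i = E(K, S_{i−1}) with S_{0} = IV; P_i = C_i ⊕ S_i.
P[1]: S = E(K, 0xAD) = 0xEC; 0xB6 ⊕ 0xEC = 0x5A.
P[2]: S = E(K, 0xEC) = 0x2B; 0x13 ⊕ 0x2B = 0x38.
P[3]: S = E(K, 0x2B) = 0x6A; 0x01 ⊕ 0x6A = 0x6B.
P[4]: S = E(K, 0x6A) = 0xA9; 0x28 ⊕ 0xA9 = 0x81.
P[5]: S = E(K, 0xA9) = 0xE8; 0xCA ⊕ 0xE8 = 0x22.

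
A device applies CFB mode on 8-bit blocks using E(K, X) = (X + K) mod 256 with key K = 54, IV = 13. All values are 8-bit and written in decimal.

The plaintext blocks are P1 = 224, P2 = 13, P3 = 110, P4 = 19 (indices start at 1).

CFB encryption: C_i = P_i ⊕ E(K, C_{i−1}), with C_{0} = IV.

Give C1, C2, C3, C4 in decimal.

C1 = 163, C2 = 212, C3 = 100, C4 = 137

C1: E(K, 13) = 67; 224 ⊕ 67 = 163.
C2: E(K, 163) = 217; 13 ⊕ 217 = 212.
C3: E(K, 212) = 10; 110 ⊕ 10 = 100.
C4: E(K, 100) = 154; 19 ⊕ 154 = 137.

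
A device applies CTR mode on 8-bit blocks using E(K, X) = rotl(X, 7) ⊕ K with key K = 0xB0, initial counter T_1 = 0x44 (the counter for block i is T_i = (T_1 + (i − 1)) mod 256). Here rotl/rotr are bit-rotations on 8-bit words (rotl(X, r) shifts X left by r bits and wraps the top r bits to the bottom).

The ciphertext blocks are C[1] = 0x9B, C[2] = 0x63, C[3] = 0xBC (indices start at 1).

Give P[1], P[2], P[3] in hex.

P[1] = 0x09, P[2] = 0x71, P[3] = 0x2F

CTR decryption: S_i = E(K, T_i) where T_i is the counter for block i; P_i = C_i ⊕ S_i.
P[1]: T = 0x44, S = E(K, T) = 0x92; 0x9B ⊕ 0x92 = 0x09.
P[2]: T = 0x45, S = E(K, T) = 0x12; 0x63 ⊕ 0x12 = 0x71.
P[3]: T = 0x46, S = E(K, T) = 0x93; 0xBC ⊕ 0x93 = 0x2F.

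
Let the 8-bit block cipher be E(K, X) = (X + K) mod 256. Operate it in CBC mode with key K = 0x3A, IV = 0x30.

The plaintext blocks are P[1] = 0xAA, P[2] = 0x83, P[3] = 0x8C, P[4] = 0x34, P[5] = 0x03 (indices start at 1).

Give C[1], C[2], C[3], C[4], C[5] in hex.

CBC encryption: C_i = E(K, P_i ⊕ C_{i−1}), with C_{0} = IV.
C[1]: P[1] ⊕ 0x30 = 0x9A; E(K, 0x9A) = 0xD4.
C[2]: P[2] ⊕ 0xD4 = 0x57; E(K, 0x57) = 0x91.
C[3]: P[3] ⊕ 0x91 = 0x1D; E(K, 0x1D) = 0x57.
C[4]: P[4] ⊕ 0x57 = 0x63; E(K, 0x63) = 0x9D.
C[5]: P[5] ⊕ 0x9D = 0x9E; E(K, 0x9E) = 0xD8.

C[1] = 0xD4, C[2] = 0x91, C[3] = 0x57, C[4] = 0x9D, C[5] = 0xD8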